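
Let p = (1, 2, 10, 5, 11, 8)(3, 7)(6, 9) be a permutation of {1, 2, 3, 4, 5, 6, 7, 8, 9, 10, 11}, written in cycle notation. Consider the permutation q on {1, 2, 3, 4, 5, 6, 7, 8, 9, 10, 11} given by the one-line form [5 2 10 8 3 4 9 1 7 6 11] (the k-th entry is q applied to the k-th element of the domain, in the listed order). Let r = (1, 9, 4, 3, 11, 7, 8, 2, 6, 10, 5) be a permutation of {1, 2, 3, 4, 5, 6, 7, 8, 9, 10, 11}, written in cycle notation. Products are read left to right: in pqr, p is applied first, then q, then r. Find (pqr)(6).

(pqr)(6) = r(q(p(6))). p(6) = 9, then q(9) = 7, then r(7) = 8, so the result is 8.

8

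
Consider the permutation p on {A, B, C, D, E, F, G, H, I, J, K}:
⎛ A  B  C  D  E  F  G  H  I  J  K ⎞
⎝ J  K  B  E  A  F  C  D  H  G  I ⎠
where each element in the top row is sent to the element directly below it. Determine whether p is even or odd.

odd

In disjoint-cycle form the cycle lengths are 10, 1.
A cycle of length ℓ contributes ℓ−1 transpositions, so p is a product of 9 transpositions — odd.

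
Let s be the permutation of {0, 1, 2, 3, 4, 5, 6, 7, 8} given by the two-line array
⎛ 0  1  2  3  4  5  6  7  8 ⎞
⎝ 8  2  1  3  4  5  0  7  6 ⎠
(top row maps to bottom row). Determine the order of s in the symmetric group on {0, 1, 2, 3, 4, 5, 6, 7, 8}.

The disjoint-cycle form of s has cycle lengths 3, 2, 1, 1, 1, 1.
The order is lcm(3, 2) = 6.

6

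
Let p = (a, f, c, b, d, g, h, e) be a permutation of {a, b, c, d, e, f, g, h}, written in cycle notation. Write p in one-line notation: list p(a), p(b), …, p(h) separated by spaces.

f d b g a c h e

Reading each image from the cycles: a↦f, b↦d, c↦b, d↦g, e↦a, f↦c, g↦h, h↦e.
Listing these in domain order gives f d b g a c h e.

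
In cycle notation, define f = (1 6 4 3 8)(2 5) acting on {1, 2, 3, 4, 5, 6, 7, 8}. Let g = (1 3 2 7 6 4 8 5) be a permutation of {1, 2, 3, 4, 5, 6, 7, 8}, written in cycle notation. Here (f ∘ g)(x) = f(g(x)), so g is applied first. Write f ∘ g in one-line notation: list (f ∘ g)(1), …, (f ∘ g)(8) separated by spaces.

8 7 5 1 6 3 4 2

(f ∘ g)(x) = f(g(x)). Computing each image: f(g(1)) = f(3) = 8, f(g(2)) = f(7) = 7, f(g(3)) = f(2) = 5, f(g(4)) = f(8) = 1, f(g(5)) = f(1) = 6, f(g(6)) = f(4) = 3, f(g(7)) = f(6) = 4, f(g(8)) = f(5) = 2.
Hence f ∘ g = [8 7 5 1 6 3 4 2].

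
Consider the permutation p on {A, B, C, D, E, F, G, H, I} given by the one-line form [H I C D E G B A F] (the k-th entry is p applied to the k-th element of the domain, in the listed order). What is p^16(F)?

F

Tracing F → G → … returns to F after 4 steps, so F lies in a 4-cycle (B, I, F, G).
On a 4-cycle, p^4 is the identity, so p^16 = p^0 there (16 ≡ 0 mod 4).
So p^16(F) = F.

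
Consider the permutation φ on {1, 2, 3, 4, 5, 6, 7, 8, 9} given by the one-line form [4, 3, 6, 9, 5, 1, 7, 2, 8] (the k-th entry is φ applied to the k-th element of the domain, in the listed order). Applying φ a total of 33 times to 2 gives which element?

9

Tracing 2 → 3 → … returns to 2 after 7 steps, so 2 lies in a 7-cycle (1 4 9 8 2 3 6).
Since the cycle has length 7, φ^33 acts on it the same as φ^5 (33 mod 7 = 5).
Advancing 5 steps from 2: 2 → 3 → 6 → 1 → 4 → 9.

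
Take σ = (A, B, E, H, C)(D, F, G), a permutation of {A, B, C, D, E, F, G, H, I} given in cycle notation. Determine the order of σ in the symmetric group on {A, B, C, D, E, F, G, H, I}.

The cycle type of σ is (5, 3, 1).
The order is lcm(5, 3) = 15.

15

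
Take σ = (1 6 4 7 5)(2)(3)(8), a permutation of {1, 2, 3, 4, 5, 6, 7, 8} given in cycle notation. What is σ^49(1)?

1 lies in the 5-cycle (1 6 4 7 5).
Since the cycle has length 5, σ^49 acts on it the same as σ^4 (49 mod 5 = 4).
Stepping 4 places around the cycle: 1 → 6 → 4 → 7 → 5.

5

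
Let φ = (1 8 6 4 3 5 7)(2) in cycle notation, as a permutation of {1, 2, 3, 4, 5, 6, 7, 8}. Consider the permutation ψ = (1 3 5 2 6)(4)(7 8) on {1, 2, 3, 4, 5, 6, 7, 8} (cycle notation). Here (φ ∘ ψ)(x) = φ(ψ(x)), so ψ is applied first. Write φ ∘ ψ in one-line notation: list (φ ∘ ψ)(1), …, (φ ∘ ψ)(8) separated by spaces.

5 4 7 3 2 8 6 1

(φ ∘ ψ)(x) = φ(ψ(x)). Computing each image: φ(ψ(1)) = φ(3) = 5, φ(ψ(2)) = φ(6) = 4, φ(ψ(3)) = φ(5) = 7, φ(ψ(4)) = φ(4) = 3, φ(ψ(5)) = φ(2) = 2, φ(ψ(6)) = φ(1) = 8, φ(ψ(7)) = φ(8) = 6, φ(ψ(8)) = φ(7) = 1.
Hence φ ∘ ψ = [5 4 7 3 2 8 6 1].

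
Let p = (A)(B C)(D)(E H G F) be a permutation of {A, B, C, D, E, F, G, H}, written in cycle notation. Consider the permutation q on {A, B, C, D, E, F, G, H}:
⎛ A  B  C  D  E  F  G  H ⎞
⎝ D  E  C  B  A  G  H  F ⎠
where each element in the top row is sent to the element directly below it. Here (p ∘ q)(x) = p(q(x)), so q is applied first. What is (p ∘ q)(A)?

D

q(A) = D, then p(D) = D; composing gives (p ∘ q)(A) = D.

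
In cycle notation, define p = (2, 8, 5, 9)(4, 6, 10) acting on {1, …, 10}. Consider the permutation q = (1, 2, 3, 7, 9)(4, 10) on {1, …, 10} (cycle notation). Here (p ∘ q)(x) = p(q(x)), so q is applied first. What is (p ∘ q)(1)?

8

(p ∘ q)(1) = p(q(1)). q(1) = 2, then p(2) = 8. So (p ∘ q)(1) = 8.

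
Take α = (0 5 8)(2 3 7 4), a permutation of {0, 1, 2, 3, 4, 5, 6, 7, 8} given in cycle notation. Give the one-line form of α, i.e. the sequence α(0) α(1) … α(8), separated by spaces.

5 1 3 7 2 8 6 4 0

Reading each image from the cycles: 0↦5, 1↦1, 2↦3, 3↦7, 4↦2, 5↦8, 6↦6, 7↦4, 8↦0.
Listing these in domain order gives 5 1 3 7 2 8 6 4 0.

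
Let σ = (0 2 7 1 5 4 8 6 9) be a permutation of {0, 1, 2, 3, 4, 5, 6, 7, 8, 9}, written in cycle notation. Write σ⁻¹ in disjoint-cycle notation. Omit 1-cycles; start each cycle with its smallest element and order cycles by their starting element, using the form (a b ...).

Inverting a permutation written in cycle notation just reverses the order within every cycle.
Reversing each cycle of σ and rotating so the smallest element leads gives (0 9 6 8 4 5 1 7 2).

(0 9 6 8 4 5 1 7 2)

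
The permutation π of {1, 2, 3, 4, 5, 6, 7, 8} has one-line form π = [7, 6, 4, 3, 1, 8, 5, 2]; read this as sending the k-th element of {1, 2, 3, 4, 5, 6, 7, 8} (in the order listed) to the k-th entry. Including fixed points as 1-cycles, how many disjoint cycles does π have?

The cycle decomposition is (1, 7, 5)(2, 6, 8)(3, 4), which has 3 cycles (counting 1-cycles).

3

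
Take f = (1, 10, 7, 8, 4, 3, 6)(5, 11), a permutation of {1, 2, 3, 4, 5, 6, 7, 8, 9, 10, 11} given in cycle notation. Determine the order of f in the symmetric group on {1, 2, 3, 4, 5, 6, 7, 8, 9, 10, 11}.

The cycle type of f is (7, 2, 1, 1).
The order is lcm(7, 2) = 14.

14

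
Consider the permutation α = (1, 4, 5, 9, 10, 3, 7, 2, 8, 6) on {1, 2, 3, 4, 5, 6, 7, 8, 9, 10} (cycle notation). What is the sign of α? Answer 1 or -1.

-1

The cycle lengths are 10.
A cycle is odd iff its length is even; α has 1 even-length cycle, so sgn(α) = (−1)^1 and α is odd.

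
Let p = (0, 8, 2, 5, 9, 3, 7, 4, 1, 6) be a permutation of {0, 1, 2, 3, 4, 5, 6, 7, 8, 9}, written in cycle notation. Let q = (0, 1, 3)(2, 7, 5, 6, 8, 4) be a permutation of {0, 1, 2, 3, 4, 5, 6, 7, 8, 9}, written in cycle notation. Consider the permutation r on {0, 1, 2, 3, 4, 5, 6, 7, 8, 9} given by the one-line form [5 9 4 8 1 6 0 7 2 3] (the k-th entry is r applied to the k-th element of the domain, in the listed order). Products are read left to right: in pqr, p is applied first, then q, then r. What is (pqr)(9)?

(pqr)(9) = r(q(p(9))). p(9) = 3, then q(3) = 0, then r(0) = 5, so the result is 5.

5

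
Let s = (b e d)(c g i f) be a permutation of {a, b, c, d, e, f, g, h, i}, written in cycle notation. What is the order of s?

The cycle type of s is (4, 3, 1, 1).
The order is lcm(4, 3) = 12.

12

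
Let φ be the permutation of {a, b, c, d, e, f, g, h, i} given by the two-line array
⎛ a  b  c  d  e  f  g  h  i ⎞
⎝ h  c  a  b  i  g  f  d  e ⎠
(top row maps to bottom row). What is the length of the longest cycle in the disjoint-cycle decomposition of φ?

5

Decomposing into disjoint cycles gives (a, h, d, b, c)(e, i)(f, g); the longest has length 5.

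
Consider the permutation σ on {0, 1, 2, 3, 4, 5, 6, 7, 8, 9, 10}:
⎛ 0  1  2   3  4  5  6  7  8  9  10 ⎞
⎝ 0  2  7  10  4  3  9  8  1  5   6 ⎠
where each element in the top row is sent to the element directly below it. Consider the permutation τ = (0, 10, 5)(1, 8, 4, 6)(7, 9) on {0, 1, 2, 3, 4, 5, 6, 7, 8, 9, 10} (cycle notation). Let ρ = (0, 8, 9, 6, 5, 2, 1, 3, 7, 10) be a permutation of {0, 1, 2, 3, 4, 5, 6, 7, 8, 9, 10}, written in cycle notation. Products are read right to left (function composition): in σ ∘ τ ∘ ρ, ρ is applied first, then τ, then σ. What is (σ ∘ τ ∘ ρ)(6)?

Apply the permutations in order: ρ(6) = 5, then τ(5) = 0, then σ(0) = 0. So (σ ∘ τ ∘ ρ)(6) = 0.

0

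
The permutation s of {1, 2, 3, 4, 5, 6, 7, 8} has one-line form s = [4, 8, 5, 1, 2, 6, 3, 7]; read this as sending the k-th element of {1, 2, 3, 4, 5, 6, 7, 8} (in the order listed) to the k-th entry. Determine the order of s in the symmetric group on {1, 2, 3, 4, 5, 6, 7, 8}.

The disjoint-cycle form of s has cycle lengths 5, 2, 1.
Since disjoint cycles commute, ord(s) = lcm(5, 2) = 10.

10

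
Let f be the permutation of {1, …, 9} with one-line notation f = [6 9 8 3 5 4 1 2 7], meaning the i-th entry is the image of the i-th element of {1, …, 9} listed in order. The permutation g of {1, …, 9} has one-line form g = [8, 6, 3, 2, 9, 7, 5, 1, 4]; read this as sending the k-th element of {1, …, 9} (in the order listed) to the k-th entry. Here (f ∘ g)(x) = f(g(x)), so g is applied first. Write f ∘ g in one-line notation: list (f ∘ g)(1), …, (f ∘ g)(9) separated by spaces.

2 4 8 9 7 1 5 6 3

(f ∘ g)(x) = f(g(x)). Computing each image: f(g(1)) = f(8) = 2, f(g(2)) = f(6) = 4, f(g(3)) = f(3) = 8, f(g(4)) = f(2) = 9, f(g(5)) = f(9) = 7, f(g(6)) = f(7) = 1, f(g(7)) = f(5) = 5, f(g(8)) = f(1) = 6, f(g(9)) = f(4) = 3.
Hence f ∘ g = [2 4 8 9 7 1 5 6 3].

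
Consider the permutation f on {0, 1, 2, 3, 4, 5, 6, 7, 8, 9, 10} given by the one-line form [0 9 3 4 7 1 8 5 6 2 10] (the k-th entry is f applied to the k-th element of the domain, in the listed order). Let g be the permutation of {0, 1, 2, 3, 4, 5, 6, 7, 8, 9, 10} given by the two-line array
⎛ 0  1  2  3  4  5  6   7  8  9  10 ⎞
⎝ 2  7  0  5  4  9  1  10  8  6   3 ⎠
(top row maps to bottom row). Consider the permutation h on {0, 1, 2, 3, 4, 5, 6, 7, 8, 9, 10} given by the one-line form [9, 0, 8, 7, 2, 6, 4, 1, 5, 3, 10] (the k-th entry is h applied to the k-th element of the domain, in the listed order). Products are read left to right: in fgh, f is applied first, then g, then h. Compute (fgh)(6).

5

Apply the permutations in order: f(6) = 8, then g(8) = 8, then h(8) = 5. So (fgh)(6) = 5.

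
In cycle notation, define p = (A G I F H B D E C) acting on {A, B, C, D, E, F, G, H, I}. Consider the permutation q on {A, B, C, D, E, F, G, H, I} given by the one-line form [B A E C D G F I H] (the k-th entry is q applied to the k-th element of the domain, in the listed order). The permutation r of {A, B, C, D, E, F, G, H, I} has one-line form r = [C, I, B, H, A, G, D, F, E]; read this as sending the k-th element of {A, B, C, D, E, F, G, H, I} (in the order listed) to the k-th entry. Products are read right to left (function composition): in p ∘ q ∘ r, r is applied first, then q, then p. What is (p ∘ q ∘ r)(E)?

(p ∘ q ∘ r)(E) = p(q(r(E))). r(E) = A, then q(A) = B, then p(B) = D, so the result is D.

D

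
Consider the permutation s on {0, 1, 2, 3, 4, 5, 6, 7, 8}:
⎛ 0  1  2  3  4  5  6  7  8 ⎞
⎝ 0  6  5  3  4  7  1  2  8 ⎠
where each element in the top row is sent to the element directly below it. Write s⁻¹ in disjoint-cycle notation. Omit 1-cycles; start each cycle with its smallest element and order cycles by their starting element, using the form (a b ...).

The cycle decomposition of s is (1 6)(2 5 7).
The inverse reverses every cycle; in canonical form, s⁻¹ = (1 6)(2 7 5).

(1 6)(2 7 5)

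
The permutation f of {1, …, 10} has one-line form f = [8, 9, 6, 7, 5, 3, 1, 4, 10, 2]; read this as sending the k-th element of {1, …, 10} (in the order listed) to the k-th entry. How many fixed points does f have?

The fixed points (elements with f(x) = x) are {5}, so there is 1.

1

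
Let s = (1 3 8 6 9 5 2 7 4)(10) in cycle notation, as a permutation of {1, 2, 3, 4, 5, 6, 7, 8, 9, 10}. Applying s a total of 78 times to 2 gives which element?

2 lies in the 9-cycle (1 3 8 6 9 5 2 7 4).
On a 9-cycle, s^9 is the identity, so s^78 = s^6 there (78 ≡ 6 mod 9).
Stepping 6 places around the cycle: 2 → 7 → 4 → 1 → 3 → 8 → 6.

6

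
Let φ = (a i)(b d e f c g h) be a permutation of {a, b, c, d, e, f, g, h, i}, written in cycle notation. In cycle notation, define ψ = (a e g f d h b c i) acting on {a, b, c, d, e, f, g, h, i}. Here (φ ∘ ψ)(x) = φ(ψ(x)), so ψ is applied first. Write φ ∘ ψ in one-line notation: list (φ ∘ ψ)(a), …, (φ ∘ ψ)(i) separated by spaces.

f g a b h e c d i

For each element, apply ψ then φ: a → e → f; b → c → g; c → i → a; d → h → b; e → g → h; f → d → e; g → f → c; h → b → d; i → a → i.
So φ ∘ ψ in one-line form is f g a b h e c d i.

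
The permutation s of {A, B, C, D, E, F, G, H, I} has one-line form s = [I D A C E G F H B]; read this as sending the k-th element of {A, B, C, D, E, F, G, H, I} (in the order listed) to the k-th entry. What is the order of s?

Decomposing into disjoint cycles gives cycle lengths 5, 2, 1, 1.
Since disjoint cycles commute, ord(s) = lcm(5, 2) = 10.

10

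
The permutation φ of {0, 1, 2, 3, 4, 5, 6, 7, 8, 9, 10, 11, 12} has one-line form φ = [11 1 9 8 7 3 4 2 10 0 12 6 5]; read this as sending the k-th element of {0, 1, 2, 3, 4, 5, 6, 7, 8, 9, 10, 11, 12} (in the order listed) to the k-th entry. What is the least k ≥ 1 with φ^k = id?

35

Decomposing into disjoint cycles gives cycle lengths 7, 5, 1.
Since disjoint cycles commute, ord(φ) = lcm(7, 5) = 35.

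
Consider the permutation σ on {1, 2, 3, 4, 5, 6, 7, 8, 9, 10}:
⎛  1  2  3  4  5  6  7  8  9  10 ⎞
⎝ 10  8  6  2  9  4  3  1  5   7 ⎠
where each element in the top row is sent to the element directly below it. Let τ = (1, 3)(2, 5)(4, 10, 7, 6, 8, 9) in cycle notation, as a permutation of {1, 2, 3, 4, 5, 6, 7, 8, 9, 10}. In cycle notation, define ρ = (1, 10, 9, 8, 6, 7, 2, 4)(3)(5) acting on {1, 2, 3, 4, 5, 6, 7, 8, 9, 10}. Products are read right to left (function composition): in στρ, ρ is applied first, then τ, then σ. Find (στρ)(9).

5

Chase 9: ρ(9) = 8; τ(8) = 9; σ(9) = 5. Hence (στρ)(9) = 5.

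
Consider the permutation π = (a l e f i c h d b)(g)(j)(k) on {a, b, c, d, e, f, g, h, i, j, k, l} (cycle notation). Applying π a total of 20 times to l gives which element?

f

l lies in the 9-cycle (a l e f i c h d b).
Since the cycle has length 9, π^20 acts on it the same as π^2 (20 mod 9 = 2).
Advancing 2 steps from l: l → e → f.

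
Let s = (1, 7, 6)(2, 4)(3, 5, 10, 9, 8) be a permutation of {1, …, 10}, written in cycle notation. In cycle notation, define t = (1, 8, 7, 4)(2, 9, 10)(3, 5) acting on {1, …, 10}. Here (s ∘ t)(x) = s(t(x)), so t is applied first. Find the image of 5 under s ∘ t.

5

(s ∘ t)(5) = s(t(5)). t(5) = 3, then s(3) = 5. So (s ∘ t)(5) = 5.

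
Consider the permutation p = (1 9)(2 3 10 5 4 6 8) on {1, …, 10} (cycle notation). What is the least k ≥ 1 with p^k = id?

The disjoint cycles have lengths 7, 2, 1.
The order is lcm(7, 2) = 14.

14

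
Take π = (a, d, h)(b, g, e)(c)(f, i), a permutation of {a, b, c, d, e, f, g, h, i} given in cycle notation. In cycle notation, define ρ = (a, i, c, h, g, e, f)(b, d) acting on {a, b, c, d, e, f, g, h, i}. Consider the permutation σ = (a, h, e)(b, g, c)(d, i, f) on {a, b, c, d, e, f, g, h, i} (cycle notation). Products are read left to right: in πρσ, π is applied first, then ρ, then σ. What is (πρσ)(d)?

c

Apply the permutations in order: π(d) = h, then ρ(h) = g, then σ(g) = c. So (πρσ)(d) = c.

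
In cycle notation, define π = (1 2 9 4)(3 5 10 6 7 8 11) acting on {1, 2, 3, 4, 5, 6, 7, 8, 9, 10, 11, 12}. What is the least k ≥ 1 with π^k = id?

28

The cycle type of π is (7, 4, 1).
Since disjoint cycles commute, ord(π) = lcm(7, 4) = 28.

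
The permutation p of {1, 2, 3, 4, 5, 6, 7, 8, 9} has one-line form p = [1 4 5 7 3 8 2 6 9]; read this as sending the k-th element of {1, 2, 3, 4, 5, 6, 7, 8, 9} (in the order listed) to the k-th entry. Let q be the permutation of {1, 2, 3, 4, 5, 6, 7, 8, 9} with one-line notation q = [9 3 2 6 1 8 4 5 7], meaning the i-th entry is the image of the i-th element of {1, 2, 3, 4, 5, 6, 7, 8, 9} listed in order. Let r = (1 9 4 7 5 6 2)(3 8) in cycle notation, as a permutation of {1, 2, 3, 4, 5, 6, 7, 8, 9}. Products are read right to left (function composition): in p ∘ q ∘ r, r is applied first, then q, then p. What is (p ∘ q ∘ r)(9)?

(p ∘ q ∘ r)(9) = p(q(r(9))). r(9) = 4, then q(4) = 6, then p(6) = 8, so the result is 8.

8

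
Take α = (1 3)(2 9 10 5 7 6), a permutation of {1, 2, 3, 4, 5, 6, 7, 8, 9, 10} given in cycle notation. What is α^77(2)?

6

2 lies in the 6-cycle (2 9 10 5 7 6).
Since the cycle has length 6, α^77 acts on it the same as α^5 (77 mod 6 = 5).
Advancing 5 steps from 2: 2 → 9 → 10 → 5 → 7 → 6.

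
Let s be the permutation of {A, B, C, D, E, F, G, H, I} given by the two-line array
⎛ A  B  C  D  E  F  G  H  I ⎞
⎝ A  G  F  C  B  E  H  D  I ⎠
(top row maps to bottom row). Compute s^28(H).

H

Tracing H → D → … returns to H after 7 steps, so H lies in a 7-cycle (B, G, H, D, C, F, E).
Powers repeat with period 7 on this cycle, and 28 mod 7 = 0, so s^28(H) = s^0(H).
So s^28(H) = H.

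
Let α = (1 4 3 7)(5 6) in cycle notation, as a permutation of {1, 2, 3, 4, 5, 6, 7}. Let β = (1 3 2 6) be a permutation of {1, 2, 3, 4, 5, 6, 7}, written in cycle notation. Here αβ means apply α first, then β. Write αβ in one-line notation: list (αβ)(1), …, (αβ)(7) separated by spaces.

Chase each element through α then β: 1 → 4 → 4; 2 → 2 → 6; 3 → 7 → 7; 4 → 3 → 2; 5 → 6 → 1; 6 → 5 → 5; 7 → 1 → 3.
Collecting the images, αβ = [4 6 7 2 1 5 3].

4 6 7 2 1 5 3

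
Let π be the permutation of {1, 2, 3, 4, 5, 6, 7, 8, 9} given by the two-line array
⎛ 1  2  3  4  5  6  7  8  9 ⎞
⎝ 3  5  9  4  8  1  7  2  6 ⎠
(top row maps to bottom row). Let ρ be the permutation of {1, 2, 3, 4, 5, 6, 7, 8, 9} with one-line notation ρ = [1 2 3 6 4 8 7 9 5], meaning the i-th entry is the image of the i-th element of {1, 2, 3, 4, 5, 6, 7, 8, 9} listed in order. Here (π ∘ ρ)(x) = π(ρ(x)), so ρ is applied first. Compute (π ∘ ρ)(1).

ρ(1) = 1, then π(1) = 3; composing gives (π ∘ ρ)(1) = 3.

3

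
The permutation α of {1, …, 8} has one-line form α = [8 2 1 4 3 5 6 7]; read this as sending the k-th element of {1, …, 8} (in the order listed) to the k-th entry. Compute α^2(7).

Tracing 7 → 6 → … returns to 7 after 6 steps, so 7 lies in a 6-cycle (1, 8, 7, 6, 5, 3).
Advancing 2 steps from 7: 7 → 6 → 5.

5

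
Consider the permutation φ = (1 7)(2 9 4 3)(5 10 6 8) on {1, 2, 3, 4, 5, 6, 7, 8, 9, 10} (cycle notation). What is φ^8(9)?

9 lies in the 4-cycle (2 9 4 3).
Since the cycle has length 4, φ^8 acts on it the same as φ^0 (8 mod 4 = 0).
So φ^8(9) = 9.

9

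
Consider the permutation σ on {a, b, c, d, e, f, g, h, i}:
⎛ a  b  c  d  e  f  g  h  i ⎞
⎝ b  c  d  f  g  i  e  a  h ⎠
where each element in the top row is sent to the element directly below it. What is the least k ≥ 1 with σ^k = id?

The disjoint-cycle form of σ has cycle lengths 7, 2.
The order is lcm(7, 2) = 14.

14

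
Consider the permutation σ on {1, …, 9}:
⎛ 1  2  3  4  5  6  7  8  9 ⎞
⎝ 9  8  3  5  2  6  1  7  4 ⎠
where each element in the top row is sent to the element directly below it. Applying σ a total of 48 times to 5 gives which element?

4

Tracing 5 → 2 → … returns to 5 after 7 steps, so 5 lies in a 7-cycle (1, 9, 4, 5, 2, 8, 7).
On a 7-cycle, σ^7 is the identity, so σ^48 = σ^6 there (48 ≡ 6 mod 7).
Advancing 6 steps from 5: 5 → 2 → 8 → 7 → 1 → 9 → 4.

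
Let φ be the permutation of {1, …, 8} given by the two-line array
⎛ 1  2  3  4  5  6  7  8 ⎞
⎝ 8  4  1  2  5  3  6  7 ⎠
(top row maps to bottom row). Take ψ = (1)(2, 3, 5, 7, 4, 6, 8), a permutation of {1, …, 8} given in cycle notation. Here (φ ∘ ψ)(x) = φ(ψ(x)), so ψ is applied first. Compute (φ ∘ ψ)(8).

4

ψ(8) = 2, then φ(2) = 4; composing gives (φ ∘ ψ)(8) = 4.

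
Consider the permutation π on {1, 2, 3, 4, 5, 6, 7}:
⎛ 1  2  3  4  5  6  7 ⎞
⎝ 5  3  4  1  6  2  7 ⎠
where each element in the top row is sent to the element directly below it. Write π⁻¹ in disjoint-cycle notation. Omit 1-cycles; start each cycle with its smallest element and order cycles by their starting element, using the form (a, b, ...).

(1, 4, 3, 2, 6, 5)

The cycle decomposition of π is (1, 5, 6, 2, 3, 4).
The inverse reverses every cycle; in canonical form, π⁻¹ = (1, 4, 3, 2, 6, 5).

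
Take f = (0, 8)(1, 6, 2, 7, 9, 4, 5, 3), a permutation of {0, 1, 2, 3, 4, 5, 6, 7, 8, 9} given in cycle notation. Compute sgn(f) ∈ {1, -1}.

The cycle lengths are 8, 2.
A cycle is odd iff its length is even; f has 2 even-length cycles, so sgn(f) = (−1)^2 and f is even.

1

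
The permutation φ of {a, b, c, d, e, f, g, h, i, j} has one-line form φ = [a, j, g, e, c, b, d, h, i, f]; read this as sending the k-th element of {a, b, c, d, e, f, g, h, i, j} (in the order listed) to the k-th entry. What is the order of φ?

Decomposing into disjoint cycles gives cycle lengths 4, 3, 1, 1, 1.
The order of φ is the least common multiple of its cycle lengths: lcm(4, 3) = 12.

12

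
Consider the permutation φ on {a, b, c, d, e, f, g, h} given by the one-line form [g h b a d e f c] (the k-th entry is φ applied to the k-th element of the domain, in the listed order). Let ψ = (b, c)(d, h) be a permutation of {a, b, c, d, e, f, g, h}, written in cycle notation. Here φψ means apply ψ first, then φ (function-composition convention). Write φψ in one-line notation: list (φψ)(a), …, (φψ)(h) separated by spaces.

g b h c d e f a

(φψ)(x) = φ(ψ(x)). Computing each image: φ(ψ(a)) = φ(a) = g, φ(ψ(b)) = φ(c) = b, φ(ψ(c)) = φ(b) = h, φ(ψ(d)) = φ(h) = c, φ(ψ(e)) = φ(e) = d, φ(ψ(f)) = φ(f) = e, φ(ψ(g)) = φ(g) = f, φ(ψ(h)) = φ(d) = a.
Hence φψ = [g b h c d e f a].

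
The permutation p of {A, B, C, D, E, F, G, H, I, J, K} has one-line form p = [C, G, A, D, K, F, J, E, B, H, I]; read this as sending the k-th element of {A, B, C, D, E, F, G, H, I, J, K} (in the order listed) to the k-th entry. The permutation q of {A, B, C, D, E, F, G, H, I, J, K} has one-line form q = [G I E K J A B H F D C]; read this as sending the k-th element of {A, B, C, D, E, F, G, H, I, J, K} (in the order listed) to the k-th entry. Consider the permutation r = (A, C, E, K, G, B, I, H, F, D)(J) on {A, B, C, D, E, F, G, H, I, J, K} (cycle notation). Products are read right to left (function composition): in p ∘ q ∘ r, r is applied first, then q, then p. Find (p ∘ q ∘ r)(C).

H

Chase C: r(C) = E; q(E) = J; p(J) = H. Hence (p ∘ q ∘ r)(C) = H.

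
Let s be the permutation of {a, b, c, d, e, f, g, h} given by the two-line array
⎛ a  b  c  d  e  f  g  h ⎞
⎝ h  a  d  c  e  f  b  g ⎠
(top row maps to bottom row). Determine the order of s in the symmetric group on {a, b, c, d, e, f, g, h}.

Writing s as disjoint cycles, the cycle lengths are 4, 2, 1, 1.
The order is lcm(4, 2) = 4.

4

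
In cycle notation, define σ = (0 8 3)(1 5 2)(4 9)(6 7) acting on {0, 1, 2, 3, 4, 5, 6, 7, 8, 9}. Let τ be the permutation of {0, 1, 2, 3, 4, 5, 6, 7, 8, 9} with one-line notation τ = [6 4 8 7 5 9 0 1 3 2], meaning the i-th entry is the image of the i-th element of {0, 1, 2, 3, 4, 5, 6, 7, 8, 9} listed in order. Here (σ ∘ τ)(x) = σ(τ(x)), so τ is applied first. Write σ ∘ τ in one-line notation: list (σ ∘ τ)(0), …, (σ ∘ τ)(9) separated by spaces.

Chase each element through τ then σ: 0 → 6 → 7; 1 → 4 → 9; 2 → 8 → 3; 3 → 7 → 6; 4 → 5 → 2; 5 → 9 → 4; 6 → 0 → 8; 7 → 1 → 5; 8 → 3 → 0; 9 → 2 → 1.
So σ ∘ τ in one-line form is 7 9 3 6 2 4 8 5 0 1.

7 9 3 6 2 4 8 5 0 1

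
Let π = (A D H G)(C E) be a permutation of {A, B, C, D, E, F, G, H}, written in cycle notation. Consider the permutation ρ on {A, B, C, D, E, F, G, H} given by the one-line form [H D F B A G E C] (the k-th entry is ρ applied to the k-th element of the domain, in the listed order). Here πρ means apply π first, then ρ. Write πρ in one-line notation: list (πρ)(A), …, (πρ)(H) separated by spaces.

(πρ)(x) = ρ(π(x)). Computing each image: ρ(π(A)) = ρ(D) = B, ρ(π(B)) = ρ(B) = D, ρ(π(C)) = ρ(E) = A, ρ(π(D)) = ρ(H) = C, ρ(π(E)) = ρ(C) = F, ρ(π(F)) = ρ(F) = G, ρ(π(G)) = ρ(A) = H, ρ(π(H)) = ρ(G) = E.
Hence πρ = [B D A C F G H E].

B D A C F G H E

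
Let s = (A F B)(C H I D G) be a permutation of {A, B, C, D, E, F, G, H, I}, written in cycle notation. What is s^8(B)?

B lies in the 3-cycle (A F B).
Since the cycle has length 3, s^8 acts on it the same as s^2 (8 mod 3 = 2).
Stepping 2 places around the cycle: B → A → F.

F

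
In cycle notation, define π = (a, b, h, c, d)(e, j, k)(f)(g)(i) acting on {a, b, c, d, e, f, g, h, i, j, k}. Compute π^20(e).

e lies in the 3-cycle (e, j, k).
On a 3-cycle, π^3 is the identity, so π^20 = π^2 there (20 ≡ 2 mod 3).
Advancing 2 steps from e: e → j → k.

k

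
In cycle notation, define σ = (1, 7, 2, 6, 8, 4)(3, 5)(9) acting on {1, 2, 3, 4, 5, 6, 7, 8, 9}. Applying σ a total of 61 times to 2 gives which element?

2 lies in the 6-cycle (1, 7, 2, 6, 8, 4).
On a 6-cycle, σ^6 is the identity, so σ^61 = σ^1 there (61 ≡ 1 mod 6).
Stepping 1 place around the cycle: 2 → 6.

6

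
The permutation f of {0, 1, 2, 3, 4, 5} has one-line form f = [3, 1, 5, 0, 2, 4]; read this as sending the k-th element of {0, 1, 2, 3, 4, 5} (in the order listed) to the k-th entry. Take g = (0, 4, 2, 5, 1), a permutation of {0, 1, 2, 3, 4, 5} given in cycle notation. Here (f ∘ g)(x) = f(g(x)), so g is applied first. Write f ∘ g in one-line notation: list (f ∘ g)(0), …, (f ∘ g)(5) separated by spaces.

(f ∘ g)(x) = f(g(x)). Computing each image: f(g(0)) = f(4) = 2, f(g(1)) = f(0) = 3, f(g(2)) = f(5) = 4, f(g(3)) = f(3) = 0, f(g(4)) = f(2) = 5, f(g(5)) = f(1) = 1.
Hence f ∘ g = [2 3 4 0 5 1].

2 3 4 0 5 1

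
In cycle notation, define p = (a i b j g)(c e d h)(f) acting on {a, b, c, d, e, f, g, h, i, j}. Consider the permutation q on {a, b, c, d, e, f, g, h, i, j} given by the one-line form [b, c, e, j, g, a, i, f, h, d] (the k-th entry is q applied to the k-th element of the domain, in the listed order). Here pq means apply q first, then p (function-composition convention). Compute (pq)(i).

c

First apply q: q(i) = h, then p(h) = c. Thus (pq)(i) = c.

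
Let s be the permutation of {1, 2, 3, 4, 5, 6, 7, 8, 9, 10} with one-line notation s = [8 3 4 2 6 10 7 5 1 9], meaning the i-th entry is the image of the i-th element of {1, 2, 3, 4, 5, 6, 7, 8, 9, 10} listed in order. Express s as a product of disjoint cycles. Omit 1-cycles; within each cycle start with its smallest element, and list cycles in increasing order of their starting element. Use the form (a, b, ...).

Start at 1 and follow images: 1 → 8 → 5 → 6 → 10 → 9 → 1, giving the cycle (1, 8, 5, 6, 10, 9).
Continuing from each remaining unvisited element yields (1, 8, 5, 6, 10, 9)(2, 3, 4).

(1, 8, 5, 6, 10, 9)(2, 3, 4)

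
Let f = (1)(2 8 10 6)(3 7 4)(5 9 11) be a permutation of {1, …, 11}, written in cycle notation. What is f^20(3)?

4

3 lies in the 3-cycle (3 7 4).
On a 3-cycle, f^3 is the identity, so f^20 = f^2 there (20 ≡ 2 mod 3).
Advancing 2 steps from 3: 3 → 7 → 4.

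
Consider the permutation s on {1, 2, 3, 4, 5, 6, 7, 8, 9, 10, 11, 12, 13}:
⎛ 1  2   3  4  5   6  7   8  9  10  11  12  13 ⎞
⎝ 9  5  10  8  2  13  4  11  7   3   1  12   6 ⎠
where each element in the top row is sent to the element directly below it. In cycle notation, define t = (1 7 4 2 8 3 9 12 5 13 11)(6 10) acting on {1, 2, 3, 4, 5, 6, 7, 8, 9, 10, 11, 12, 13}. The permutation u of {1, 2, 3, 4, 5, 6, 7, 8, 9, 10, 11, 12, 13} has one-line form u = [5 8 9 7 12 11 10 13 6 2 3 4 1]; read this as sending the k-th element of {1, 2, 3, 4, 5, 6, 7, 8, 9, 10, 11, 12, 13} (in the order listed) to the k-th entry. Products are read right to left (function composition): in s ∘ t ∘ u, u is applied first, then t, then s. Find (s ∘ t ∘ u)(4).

Chase 4: u(4) = 7; t(7) = 4; s(4) = 8. Hence (s ∘ t ∘ u)(4) = 8.

8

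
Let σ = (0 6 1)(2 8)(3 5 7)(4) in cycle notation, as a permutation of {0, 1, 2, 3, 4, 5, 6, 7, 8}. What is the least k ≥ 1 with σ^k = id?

The disjoint cycles have lengths 3, 3, 2, 1.
Since disjoint cycles commute, ord(σ) = lcm(3, 3, 2) = 6.

6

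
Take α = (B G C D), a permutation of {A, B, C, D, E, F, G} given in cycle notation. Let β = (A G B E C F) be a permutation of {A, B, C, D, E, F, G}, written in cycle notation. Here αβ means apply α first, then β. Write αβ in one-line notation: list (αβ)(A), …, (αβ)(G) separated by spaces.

G B D E C A F

Chase each element through α then β: A → A → G; B → G → B; C → D → D; D → B → E; E → E → C; F → F → A; G → C → F.
Collecting the images, αβ = [G B D E C A F].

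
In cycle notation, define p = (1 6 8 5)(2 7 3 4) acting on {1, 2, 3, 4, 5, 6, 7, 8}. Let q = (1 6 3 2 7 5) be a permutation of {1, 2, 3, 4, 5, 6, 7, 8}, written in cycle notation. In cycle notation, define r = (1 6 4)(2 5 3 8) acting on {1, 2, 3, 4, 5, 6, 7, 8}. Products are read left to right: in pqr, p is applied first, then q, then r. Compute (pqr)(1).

Apply the permutations in order: p(1) = 6, then q(6) = 3, then r(3) = 8. So (pqr)(1) = 8.

8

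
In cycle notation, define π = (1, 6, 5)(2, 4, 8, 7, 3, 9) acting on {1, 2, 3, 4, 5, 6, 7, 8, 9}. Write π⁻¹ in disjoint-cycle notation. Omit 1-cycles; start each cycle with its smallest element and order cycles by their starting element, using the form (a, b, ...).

(1, 5, 6)(2, 9, 3, 7, 8, 4)

If π sends a → b within a cycle, π⁻¹ sends b → a; equivalently, reverse each cycle.
After reversing and putting each cycle's least element first, π⁻¹ = (1, 5, 6)(2, 9, 3, 7, 8, 4).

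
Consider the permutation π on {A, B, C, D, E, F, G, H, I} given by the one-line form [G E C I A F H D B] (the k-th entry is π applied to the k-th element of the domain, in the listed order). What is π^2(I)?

Tracing I → B → … returns to I after 7 steps, so I lies in a 7-cycle (A, G, H, D, I, B, E).
Advancing 2 steps from I: I → B → E.

E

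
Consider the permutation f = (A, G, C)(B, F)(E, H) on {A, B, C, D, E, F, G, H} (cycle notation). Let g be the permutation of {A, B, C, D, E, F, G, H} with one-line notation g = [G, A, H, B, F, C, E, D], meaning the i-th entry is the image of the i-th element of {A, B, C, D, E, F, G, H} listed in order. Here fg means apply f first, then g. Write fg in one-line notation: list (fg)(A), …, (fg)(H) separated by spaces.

(fg)(x) = g(f(x)). Computing each image: g(f(A)) = g(G) = E, g(f(B)) = g(F) = C, g(f(C)) = g(A) = G, g(f(D)) = g(D) = B, g(f(E)) = g(H) = D, g(f(F)) = g(B) = A, g(f(G)) = g(C) = H, g(f(H)) = g(E) = F.
Hence fg = [E C G B D A H F].

E C G B D A H F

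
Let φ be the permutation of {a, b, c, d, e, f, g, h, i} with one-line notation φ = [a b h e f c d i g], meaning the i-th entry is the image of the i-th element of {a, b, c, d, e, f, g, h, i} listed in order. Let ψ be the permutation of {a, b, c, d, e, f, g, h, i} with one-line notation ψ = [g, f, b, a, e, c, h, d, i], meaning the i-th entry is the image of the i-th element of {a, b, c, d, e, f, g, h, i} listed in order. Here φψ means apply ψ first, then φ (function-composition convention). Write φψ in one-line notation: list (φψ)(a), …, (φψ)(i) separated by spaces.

Chase each element through ψ then φ: a → g → d; b → f → c; c → b → b; d → a → a; e → e → f; f → c → h; g → h → i; h → d → e; i → i → g.
Collecting the images, φψ = [d c b a f h i e g].

d c b a f h i e g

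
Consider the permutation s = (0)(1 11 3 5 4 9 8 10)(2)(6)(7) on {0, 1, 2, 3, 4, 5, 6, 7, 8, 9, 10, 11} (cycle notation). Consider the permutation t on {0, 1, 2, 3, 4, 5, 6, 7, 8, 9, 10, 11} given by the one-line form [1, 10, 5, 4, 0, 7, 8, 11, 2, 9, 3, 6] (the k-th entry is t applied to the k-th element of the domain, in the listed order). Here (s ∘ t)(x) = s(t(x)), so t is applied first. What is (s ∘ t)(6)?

t(6) = 8, then s(8) = 10; composing gives (s ∘ t)(6) = 10.

10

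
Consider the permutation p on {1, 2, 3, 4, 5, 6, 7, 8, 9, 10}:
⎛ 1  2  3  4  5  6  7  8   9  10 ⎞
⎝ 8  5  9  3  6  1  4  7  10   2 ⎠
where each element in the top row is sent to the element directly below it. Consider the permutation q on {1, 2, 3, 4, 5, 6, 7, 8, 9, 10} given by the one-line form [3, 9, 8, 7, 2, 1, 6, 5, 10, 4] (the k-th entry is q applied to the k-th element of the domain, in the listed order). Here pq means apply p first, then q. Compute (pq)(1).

5

(pq)(1) = q(p(1)). p(1) = 8, then q(8) = 5. So (pq)(1) = 5.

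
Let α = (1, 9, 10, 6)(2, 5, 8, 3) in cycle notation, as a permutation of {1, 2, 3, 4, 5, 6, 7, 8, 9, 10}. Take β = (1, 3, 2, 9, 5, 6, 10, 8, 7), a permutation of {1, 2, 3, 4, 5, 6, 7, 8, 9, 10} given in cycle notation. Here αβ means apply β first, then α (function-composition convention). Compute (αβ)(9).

β(9) = 5, then α(5) = 8; composing gives (αβ)(9) = 8.

8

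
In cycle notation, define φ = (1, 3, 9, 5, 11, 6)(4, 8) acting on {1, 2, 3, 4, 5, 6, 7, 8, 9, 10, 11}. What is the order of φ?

6

The cycle type of φ is (6, 2, 1, 1, 1).
Since disjoint cycles commute, ord(φ) = lcm(6, 2) = 6.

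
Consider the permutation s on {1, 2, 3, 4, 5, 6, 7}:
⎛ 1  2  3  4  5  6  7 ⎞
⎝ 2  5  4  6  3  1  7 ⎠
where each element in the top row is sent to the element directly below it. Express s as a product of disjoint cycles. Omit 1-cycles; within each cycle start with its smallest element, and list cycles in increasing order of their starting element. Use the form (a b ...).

Start at 1 and follow images: 1 → 2 → 5 → 3 → 4 → 6 → 1, giving the cycle (1 2 5 3 4 6).
Repeating from the next unused element and collecting all non-trivial cycles gives (1 2 5 3 4 6).

(1 2 5 3 4 6)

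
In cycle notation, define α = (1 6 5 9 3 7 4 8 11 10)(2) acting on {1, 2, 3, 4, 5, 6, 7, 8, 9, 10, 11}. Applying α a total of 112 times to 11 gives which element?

1

11 lies in the 10-cycle (1 6 5 9 3 7 4 8 11 10).
On a 10-cycle, α^10 is the identity, so α^112 = α^2 there (112 ≡ 2 mod 10).
Advancing 2 steps from 11: 11 → 10 → 1.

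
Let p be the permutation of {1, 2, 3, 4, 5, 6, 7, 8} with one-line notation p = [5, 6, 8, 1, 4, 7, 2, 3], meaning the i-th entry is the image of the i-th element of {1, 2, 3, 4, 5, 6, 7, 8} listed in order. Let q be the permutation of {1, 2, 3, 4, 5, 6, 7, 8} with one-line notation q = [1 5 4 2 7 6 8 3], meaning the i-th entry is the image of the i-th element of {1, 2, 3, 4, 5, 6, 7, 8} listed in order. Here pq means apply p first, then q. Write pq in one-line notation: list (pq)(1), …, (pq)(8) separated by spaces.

Chase each element through p then q: 1 → 5 → 7; 2 → 6 → 6; 3 → 8 → 3; 4 → 1 → 1; 5 → 4 → 2; 6 → 7 → 8; 7 → 2 → 5; 8 → 3 → 4.
So pq in one-line form is 7 6 3 1 2 8 5 4.

7 6 3 1 2 8 5 4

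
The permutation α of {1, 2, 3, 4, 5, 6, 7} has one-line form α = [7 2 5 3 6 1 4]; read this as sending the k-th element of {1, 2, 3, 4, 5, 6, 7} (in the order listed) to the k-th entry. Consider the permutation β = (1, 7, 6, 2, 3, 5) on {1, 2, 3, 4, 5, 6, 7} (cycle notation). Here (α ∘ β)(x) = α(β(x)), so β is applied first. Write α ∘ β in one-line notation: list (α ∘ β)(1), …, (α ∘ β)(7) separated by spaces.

4 5 6 3 7 2 1

For each element, apply β then α: 1 → 7 → 4; 2 → 3 → 5; 3 → 5 → 6; 4 → 4 → 3; 5 → 1 → 7; 6 → 2 → 2; 7 → 6 → 1.
So α ∘ β in one-line form is 4 5 6 3 7 2 1.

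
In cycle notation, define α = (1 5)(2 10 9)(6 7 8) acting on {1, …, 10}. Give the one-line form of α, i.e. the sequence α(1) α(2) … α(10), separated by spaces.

5 10 3 4 1 7 8 6 2 9

Each element maps to the next entry in its cycle (wrapping to the front): 1↦5, 2↦10, 3↦3, 4↦4, 5↦1, 6↦7, 7↦8, 8↦6, 9↦2, 10↦9.
Listing these in domain order gives 5 10 3 4 1 7 8 6 2 9.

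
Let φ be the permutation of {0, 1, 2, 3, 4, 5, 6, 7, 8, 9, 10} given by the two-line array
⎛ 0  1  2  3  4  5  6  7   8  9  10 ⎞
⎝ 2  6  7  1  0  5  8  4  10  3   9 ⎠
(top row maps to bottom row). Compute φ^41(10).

Tracing 10 → 9 → … returns to 10 after 6 steps, so 10 lies in a 6-cycle (1, 6, 8, 10, 9, 3).
Since the cycle has length 6, φ^41 acts on it the same as φ^5 (41 mod 6 = 5).
Stepping 5 places around the cycle: 10 → 9 → 3 → 1 → 6 → 8.

8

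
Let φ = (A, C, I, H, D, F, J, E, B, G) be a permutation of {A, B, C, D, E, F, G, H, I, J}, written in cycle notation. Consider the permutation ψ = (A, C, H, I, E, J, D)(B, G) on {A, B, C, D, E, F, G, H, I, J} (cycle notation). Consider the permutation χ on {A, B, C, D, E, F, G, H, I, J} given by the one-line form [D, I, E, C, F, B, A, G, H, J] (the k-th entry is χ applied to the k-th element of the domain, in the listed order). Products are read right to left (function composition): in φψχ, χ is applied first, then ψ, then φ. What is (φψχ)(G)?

(φψχ)(G) = φ(ψ(χ(G))). χ(G) = A, then ψ(A) = C, then φ(C) = I, so the result is I.

I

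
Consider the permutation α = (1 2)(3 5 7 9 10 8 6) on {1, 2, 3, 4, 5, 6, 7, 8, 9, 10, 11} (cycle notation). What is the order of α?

The cycle type of α is (7, 2, 1, 1).
The order of α is the least common multiple of its cycle lengths: lcm(7, 2) = 14.

14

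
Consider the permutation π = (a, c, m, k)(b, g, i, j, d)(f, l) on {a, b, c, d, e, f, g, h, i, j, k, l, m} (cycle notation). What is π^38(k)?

c

k lies in the 4-cycle (a, c, m, k).
On a 4-cycle, π^4 is the identity, so π^38 = π^2 there (38 ≡ 2 mod 4).
Advancing 2 steps from k: k → a → c.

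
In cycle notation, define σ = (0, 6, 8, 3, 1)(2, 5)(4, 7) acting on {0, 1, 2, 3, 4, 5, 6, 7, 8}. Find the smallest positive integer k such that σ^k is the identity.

The cycle type of σ is (5, 2, 2).
The order of σ is the least common multiple of its cycle lengths: lcm(5, 2, 2) = 10.

10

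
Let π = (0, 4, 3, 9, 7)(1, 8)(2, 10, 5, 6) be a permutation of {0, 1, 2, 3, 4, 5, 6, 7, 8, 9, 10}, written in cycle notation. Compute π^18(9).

4

9 lies in the 5-cycle (0, 4, 3, 9, 7).
Since the cycle has length 5, π^18 acts on it the same as π^3 (18 mod 5 = 3).
Advancing 3 steps from 9: 9 → 7 → 0 → 4.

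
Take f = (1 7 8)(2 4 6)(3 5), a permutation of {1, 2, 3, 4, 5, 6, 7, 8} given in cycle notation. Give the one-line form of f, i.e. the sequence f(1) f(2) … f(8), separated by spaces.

Each element maps to the next entry in its cycle (wrapping to the front): 1→7, 2→4, 3→5, 4→6, 5→3, 6→2, 7→8, 8→1.
Listing these in domain order gives 7 4 5 6 3 2 8 1.

7 4 5 6 3 2 8 1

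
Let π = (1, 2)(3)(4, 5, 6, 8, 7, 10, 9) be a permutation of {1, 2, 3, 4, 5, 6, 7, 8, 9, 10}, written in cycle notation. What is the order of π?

14

The cycle type of π is (7, 2, 1).
Since disjoint cycles commute, ord(π) = lcm(7, 2) = 14.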